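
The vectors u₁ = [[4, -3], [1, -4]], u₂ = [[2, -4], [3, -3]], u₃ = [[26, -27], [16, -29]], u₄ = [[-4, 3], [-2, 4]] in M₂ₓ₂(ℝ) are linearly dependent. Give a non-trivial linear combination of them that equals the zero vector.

Take coordinates with respect to {E₁₁, E₁₂, E₂₁, E₂₂}.
Write the vectors as columns of a matrix and find a nonzero vector in its null space.
One solution (up to scaling) is (3, 3, -1, -2).

3u₁ + 3u₂ - u₃ - 2u₄ = 0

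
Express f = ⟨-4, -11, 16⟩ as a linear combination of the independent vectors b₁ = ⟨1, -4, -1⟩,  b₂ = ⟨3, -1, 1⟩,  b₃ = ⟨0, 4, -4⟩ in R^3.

f = -b₁ - b₂ - 4b₃

Since b₁, b₂, b₃ are independent, the coefficients expressing f are uniquely determined by a linear system.
Row-reducing the augmented matrix gives the unique coefficients (a₁, a₂, a₃) = (-1, -1, -4).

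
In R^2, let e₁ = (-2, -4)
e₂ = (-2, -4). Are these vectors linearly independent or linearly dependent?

The matrix [e₁|e₂] has determinant 0.
A zero determinant means the columns are linearly dependent.

linearly dependent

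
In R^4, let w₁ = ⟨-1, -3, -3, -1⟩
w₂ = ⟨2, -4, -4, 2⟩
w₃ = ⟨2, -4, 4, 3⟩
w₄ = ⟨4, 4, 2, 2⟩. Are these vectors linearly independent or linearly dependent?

Row-reduce the matrix whose columns are w₁, w₂, w₃, w₄.
The reduction yields 4 nonzero rows, so the rank is 4.
Since rank = 4 (the number of vectors), the set is linearly independent.

linearly independent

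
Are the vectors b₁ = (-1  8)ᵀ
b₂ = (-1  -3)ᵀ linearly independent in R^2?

The matrix [b₁|b₂] has determinant 11.
A nonzero determinant means the columns are linearly independent.

linearly independent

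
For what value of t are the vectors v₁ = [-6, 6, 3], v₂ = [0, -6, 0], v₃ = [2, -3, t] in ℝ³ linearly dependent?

Place the vectors as rows of a 3×3 matrix; dependence ⇔ determinant zero.
The determinant works out to 36*t + 36.
This vanishes exactly when t = -1.

t = -1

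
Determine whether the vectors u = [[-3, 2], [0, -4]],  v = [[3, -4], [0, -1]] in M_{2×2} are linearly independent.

Take coordinates with respect to the standard basis {E₁₁, E₁₂, E₂₁, E₂₂}.
Place the vectors as rows of a 2×4 matrix and reduce to echelon form.
The reduction yields 2 nonzero rows, so the rank is 2.
Since rank = 2 (the number of vectors), the set is linearly independent.

linearly independent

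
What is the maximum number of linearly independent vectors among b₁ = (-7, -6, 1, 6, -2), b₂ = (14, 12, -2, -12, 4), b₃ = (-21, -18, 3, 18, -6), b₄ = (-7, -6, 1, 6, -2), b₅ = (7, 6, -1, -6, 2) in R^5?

1

Apply Gaussian elimination to the matrix whose rows are b₁, b₂, b₃, b₄, b₅.
There is 1 pivot column, so rank = 1.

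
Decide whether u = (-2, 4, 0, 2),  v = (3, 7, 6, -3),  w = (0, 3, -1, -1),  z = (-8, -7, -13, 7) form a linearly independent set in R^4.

The matrix [u|v|w|z] has determinant 0.
A zero determinant means the columns are linearly dependent.

linearly dependent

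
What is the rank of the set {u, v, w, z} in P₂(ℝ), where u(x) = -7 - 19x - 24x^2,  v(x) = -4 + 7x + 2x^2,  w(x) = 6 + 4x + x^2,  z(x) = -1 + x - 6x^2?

rank 3

Represent each element by its coordinate vector in ℝ³.
Row-reduce the 4×3 matrix with these as rows.
The echelon form has 3 nonzero rows, so the rank is 3.
(With 4 elements in a 3-dimensional space the rank is at most 3.)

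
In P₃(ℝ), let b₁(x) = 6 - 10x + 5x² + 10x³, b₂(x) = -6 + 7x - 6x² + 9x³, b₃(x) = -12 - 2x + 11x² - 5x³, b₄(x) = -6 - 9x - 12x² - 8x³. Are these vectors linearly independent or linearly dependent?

linearly independent

Take coordinates with respect to the standard basis {1, x, …, x³}.
Row-reduce the matrix whose columns are b₁, b₂, b₃, b₄.
The reduction yields 4 nonzero rows, so the rank is 4.
Since rank = 4 (the number of vectors), the set is linearly independent.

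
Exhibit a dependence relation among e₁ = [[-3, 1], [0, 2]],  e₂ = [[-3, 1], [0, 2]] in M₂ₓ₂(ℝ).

e₁ - e₂ = 0

Write each element as a vector in ℝ⁴ using {E₁₁, E₁₂, E₂₁, E₂₂}.
Set up α₁e₁ + α₂e₂ = 0 and solve the homogeneous system.
A generator of the null space is (1, -1).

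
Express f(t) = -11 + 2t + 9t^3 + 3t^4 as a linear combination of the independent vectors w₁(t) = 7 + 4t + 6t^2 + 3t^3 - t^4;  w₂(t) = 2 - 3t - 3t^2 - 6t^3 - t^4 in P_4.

f = -w₁ - 2w₂

Work in coordinates with respect to the standard basis {1, t, …, t^4}.
Solve the system with w₁, w₂ as columns and f as the right-hand side.
Row-reducing the augmented matrix gives the unique coefficients (α₁, α₂) = (-1, -2).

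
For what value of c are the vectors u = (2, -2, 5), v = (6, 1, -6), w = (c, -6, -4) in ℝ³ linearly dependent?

Place the vectors as rows of a 3×3 matrix; dependence ⇔ determinant zero.
Expanding, det = 7*c - 308.
This vanishes exactly when c = 44.

c = 44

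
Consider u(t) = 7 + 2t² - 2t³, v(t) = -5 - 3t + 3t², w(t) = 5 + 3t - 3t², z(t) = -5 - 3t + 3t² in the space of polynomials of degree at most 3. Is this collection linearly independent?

Write each element as a coordinate vector in ℝ⁴ using {1, t, …, t³}.
Row-reduce the matrix whose columns are u, v, w, z.
The reduction yields 2 nonzero rows, so the rank is 2.
Since rank 2 < 4, the set is linearly dependent.
Indeed v + w = 0.

linearly dependent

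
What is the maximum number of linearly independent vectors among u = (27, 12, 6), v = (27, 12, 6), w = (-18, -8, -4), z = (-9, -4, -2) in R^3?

Row-reduce the 4×3 matrix with these as rows.
There is 1 pivot column, so rank = 1.
(With 4 elements in a 3-dimensional space the rank is at most 3.)

1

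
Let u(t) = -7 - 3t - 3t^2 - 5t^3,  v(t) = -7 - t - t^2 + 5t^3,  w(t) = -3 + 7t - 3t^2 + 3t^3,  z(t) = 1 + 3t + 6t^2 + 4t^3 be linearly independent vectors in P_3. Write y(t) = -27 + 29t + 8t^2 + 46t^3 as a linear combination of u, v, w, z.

y = -u + 4v + 3w + 3z

Work in coordinates with respect to the standard basis {1, t, …, t^3}.
Write y = c₁u + … + c₄z and equate components.
Row-reducing the augmented matrix gives the unique coefficients (c₁, …, c₄) = (-1, 4, 3, 3).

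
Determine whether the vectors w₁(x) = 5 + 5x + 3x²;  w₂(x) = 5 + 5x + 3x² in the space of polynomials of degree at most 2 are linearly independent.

Take coordinates with respect to the standard basis {1, x, x²}.
Row-reduce the matrix whose columns are w₁, w₂.
The reduction yields 1 nonzero row, so the rank is 1.
Since rank 1 < 2, the set is linearly dependent.

linearly dependent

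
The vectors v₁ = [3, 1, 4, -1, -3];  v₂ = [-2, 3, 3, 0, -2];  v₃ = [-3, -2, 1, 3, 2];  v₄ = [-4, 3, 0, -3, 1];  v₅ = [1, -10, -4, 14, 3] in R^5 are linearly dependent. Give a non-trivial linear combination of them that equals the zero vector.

2v₁ - v₂ - v₃ + 3v₄ + v₅ = 0

Row-reduce the matrix with v₁, v₂, v₃, v₄, v₅ as columns; the null space gives the coefficients.
A generator of the null space is (2, -1, -1, 3, 1).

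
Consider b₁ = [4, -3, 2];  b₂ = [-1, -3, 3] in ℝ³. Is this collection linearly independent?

Place the vectors as rows of a 2×3 matrix and reduce to echelon form.
The reduction yields 2 nonzero rows, so the rank is 2.
Since rank = 2 (the number of vectors), the set is linearly independent.

linearly independent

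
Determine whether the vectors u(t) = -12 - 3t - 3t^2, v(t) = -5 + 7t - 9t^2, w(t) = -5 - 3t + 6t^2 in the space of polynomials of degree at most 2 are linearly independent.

linearly independent

Take coordinates with respect to the standard basis {1, t, t^2}.
Place the vectors as rows of a 3×3 matrix and reduce to echelon form.
The reduction yields 3 nonzero rows, so the rank is 3.
Since rank = 3 (the number of vectors), the set is linearly independent.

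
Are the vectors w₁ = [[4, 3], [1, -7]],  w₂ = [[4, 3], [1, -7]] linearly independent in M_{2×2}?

linearly dependent

Write each element as a coordinate vector in ℝ⁴ using {E₁₁, E₁₂, E₂₁, E₂₂}.
Row-reduce the matrix whose columns are w₁, w₂.
The reduction yields 1 nonzero row, so the rank is 1.
Since rank 1 < 2, the set is linearly dependent.
Indeed w₁ - w₂ = 0.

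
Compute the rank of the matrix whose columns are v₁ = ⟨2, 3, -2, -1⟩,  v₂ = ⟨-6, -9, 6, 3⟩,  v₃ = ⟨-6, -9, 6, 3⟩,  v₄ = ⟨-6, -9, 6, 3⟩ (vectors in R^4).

Form the matrix with v₁, v₂, v₃, v₄ as columns and reduce.
There is 1 pivot column, so rank = 1.

rank 1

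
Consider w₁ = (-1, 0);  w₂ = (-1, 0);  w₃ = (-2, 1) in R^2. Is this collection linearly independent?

linearly dependent

There are 3 vectors in a 2-dimensional space, so they cannot be linearly independent.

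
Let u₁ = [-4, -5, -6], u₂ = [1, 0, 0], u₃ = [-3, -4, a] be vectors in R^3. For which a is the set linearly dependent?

Place the vectors as rows of a 3×3 matrix; dependence ⇔ determinant zero.
Cofactor expansion gives det = 5*a + 24.
Setting this to zero gives a = -24/5.

a = -24/5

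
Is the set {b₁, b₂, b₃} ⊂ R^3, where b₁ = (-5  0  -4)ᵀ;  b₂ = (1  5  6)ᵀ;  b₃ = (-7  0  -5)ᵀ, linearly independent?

linearly independent

Form the 3×3 matrix with these as columns; its determinant is -15.
A nonzero determinant means the columns are linearly independent.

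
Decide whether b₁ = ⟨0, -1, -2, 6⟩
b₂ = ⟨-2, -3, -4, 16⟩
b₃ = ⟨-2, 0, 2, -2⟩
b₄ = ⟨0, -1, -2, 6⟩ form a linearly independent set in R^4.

linearly dependent

Two of the vectors are equal, giving an immediate dependence.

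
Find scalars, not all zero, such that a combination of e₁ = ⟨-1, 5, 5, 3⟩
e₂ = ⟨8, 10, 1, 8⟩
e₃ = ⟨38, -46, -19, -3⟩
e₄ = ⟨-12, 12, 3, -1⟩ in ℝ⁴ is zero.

Write the vectors as columns of a matrix and find a nonzero vector in its null space.
A generator of the null space is (2, 0, 1, 3).

2e₁ + e₃ + 3e₄ = 0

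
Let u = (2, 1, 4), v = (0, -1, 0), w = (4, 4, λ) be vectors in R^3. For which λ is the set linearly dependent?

λ = 8

The set is linearly dependent precisely when det[u; v; w] = 0.
The determinant works out to 16 - 2*λ.
Setting this to zero gives λ = 8.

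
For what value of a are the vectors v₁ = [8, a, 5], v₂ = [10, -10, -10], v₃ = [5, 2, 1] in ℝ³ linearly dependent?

The set is linearly dependent precisely when det[v₁; v₂; v₃] = 0.
The determinant works out to 430 - 60*a.
Setting this to zero gives a = 43/6.

a = 43/6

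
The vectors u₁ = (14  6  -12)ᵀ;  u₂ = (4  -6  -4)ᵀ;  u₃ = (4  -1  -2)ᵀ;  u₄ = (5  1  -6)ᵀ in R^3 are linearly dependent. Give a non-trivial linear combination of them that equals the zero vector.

u₁ + u₂ - 2u₃ - 2u₄ = 0

Solve the homogeneous system with u₁, u₂, u₃, u₄ as columns by row-reducing the coefficient matrix.
The free variable yields coefficients (1, 1, -2, -2) (any nonzero multiple also works).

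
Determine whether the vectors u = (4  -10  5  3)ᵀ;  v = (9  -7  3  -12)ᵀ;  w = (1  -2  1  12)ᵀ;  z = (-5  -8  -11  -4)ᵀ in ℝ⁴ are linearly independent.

Form the 4×4 matrix with these as columns; its determinant is 11486.
A nonzero determinant means the columns are linearly independent.

linearly independent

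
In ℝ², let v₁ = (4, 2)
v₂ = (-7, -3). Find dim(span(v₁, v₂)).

Apply Gaussian elimination to the matrix whose rows are v₁, v₂.
Exactly 2 pivots survive; hence the rank is 2.

dim = 2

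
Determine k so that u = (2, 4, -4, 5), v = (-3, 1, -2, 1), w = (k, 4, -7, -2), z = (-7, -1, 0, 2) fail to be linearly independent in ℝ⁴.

k = -22/7

Dependence holds iff the 4×4 matrix [u v w z] is singular.
Cofactor expansion gives det = -14*k - 44.
This vanishes exactly when k = -22/7.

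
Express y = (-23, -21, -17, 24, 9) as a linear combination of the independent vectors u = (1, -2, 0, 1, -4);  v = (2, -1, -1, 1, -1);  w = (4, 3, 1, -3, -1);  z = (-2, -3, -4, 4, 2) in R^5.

Solve the system with u, v, w, z as columns and y as the right-hand side.
Back-substitution yields (α₁, …, α₄) = (1, -2, -3, 4).

y = u - 2v - 3w + 4z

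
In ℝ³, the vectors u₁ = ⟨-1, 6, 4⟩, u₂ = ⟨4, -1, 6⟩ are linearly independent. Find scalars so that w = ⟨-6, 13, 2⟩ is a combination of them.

w = 2u₁ - u₂

Since u₁, u₂ are independent, the coefficients expressing w are uniquely determined by a linear system.
Back-substitution yields (c₁, c₂) = (2, -1).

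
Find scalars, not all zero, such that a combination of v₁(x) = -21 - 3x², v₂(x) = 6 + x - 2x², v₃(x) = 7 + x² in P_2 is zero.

Pass to coordinate vectors relative to the basis {1, x, x²}.
Write the vectors as columns of a matrix and find a nonzero vector in its null space.
The free variable yields coefficients (1, 0, 3) (any nonzero multiple also works).

v₁ + 3v₃ = 0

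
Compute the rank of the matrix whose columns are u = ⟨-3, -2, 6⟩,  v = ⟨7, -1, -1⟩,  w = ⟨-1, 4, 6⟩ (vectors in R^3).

Put the 3×3 matrix [u|v|w] into echelon form.
The echelon form has 3 nonzero rows, so the rank is 3.

3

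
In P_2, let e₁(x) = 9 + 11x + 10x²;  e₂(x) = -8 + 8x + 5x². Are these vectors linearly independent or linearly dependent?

linearly independent

Write each element as a coordinate vector in ℝ³ using {1, x, x²}.
Place the vectors as rows of a 2×3 matrix and reduce to echelon form.
The reduction yields 2 nonzero rows, so the rank is 2.
Since rank = 2 (the number of vectors), the set is linearly independent.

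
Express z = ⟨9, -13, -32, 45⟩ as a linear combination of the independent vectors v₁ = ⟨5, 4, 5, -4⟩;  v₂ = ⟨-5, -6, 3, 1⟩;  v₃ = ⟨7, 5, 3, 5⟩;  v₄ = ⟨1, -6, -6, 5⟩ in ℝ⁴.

z = -4v₁ - v₂ + 3v₃ + 3v₄

Write z = α₁v₁ + … + α₄v₄ and equate components.
The system has the unique solution (α₁, …, α₄) = (-4, -1, 3, 3).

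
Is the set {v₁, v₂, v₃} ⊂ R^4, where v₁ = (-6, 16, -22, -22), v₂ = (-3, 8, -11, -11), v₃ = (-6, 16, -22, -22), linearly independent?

Place the vectors as rows of a 3×4 matrix and reduce to echelon form.
The reduction yields 1 nonzero row, so the rank is 1.
Since rank 1 < 3, the set is linearly dependent.
Indeed v₁ - 2v₂ = 0.

linearly dependent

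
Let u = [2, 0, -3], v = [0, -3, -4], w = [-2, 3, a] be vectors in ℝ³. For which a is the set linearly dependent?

a = 7

The vectors are dependent exactly when the determinant of the matrix with rows u, v, w vanishes.
Expanding, det = 42 - 6*a.
Setting this to zero gives a = 7.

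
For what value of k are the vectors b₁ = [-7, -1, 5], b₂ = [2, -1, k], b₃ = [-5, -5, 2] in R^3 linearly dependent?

k = -19/10

The vectors are dependent exactly when the determinant of the matrix with rows b₁, b₂, b₃ vanishes.
The determinant works out to -30*k - 57.
Setting this to zero gives k = -19/10.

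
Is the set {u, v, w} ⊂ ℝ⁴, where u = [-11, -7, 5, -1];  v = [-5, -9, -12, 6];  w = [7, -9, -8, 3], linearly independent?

linearly independent

Place the vectors as rows of a 3×4 matrix and reduce to echelon form.
The reduction yields 3 nonzero rows, so the rank is 3.
Since rank = 3 (the number of vectors), the set is linearly independent.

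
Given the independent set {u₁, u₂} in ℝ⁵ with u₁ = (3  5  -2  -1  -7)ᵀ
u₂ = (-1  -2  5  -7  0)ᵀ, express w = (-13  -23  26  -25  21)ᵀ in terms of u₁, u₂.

Since u₁, u₂ are independent, the coefficients expressing w are uniquely determined by a linear system.
Row-reducing the augmented matrix gives the unique coefficients (α₁, α₂) = (-3, 4).

w = -3u₁ + 4u₂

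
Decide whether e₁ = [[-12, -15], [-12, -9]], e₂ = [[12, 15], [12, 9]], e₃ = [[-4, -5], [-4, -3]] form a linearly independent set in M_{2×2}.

Write each element as a coordinate vector in ℝ⁴ using {E₁₁, E₁₂, E₂₁, E₂₂}.
One vector is a scalar multiple of another, so the set is dependent.

linearly dependent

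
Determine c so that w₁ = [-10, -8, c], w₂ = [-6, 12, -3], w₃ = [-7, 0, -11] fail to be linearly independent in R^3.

c = -20

The set is linearly dependent precisely when det[w₁; w₂; w₃] = 0.
Cofactor expansion gives det = 84*c + 1680.
This vanishes exactly when c = -20.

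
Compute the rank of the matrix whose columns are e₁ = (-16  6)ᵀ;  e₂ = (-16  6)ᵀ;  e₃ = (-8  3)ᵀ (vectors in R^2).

Apply Gaussian elimination to the matrix whose rows are e₁, e₂, e₃.
Exactly 1 pivot survives; hence the rank is 1.
(With 3 elements in a 2-dimensional space the rank is at most 2.)

1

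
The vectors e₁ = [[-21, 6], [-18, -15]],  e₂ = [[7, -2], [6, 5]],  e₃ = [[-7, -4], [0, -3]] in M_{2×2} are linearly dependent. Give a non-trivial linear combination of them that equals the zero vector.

e₁ + 3e₂ = 0

Pass to coordinate vectors relative to the basis {E₁₁, E₁₂, E₂₁, E₂₂}.
Row-reduce the matrix with e₁, e₂, e₃ as columns; the null space gives the coefficients.
A generator of the null space is (1, 3, 0).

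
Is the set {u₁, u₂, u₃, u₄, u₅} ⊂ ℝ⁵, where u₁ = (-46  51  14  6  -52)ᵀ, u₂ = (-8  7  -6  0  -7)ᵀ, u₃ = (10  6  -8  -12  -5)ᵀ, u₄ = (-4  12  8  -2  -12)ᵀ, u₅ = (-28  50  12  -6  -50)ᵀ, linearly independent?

linearly dependent

Form the 5×5 matrix with these as columns; its determinant is 0.
A zero determinant means the columns are linearly dependent.
Indeed u₁ - 3u₂ + u₃ - 3u₄ = 0.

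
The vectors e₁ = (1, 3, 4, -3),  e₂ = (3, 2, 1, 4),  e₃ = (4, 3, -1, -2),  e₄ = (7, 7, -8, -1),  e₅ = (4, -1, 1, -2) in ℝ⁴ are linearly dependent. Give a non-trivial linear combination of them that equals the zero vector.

Solve the homogeneous system with e₁, e₂, e₃, e₄, e₅ as columns by row-reducing the coefficient matrix.
A generator of the null space is (1, 0, -3, 1, 1).

e₁ - 3e₃ + e₄ + e₅ = 0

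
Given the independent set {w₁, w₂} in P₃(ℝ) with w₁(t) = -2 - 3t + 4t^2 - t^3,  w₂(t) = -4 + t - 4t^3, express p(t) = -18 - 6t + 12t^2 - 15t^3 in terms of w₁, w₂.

p = 3w₁ + 3w₂

Identify each element with its coordinate vector in ℝ⁴ via {1, t, …, t^3}.
Solve the system with w₁, w₂ as columns and p as the right-hand side.
Row-reducing the augmented matrix gives the unique coefficients (a₁, a₂) = (3, 3).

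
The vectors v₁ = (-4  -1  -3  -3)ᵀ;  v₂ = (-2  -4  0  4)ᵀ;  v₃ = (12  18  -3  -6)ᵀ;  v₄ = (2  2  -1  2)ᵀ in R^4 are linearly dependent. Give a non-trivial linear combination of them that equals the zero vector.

3v₂ + v₃ - 3v₄ = 0

Solve the homogeneous system with v₁, v₂, v₃, v₄ as columns by row-reducing the coefficient matrix.
The free variable yields coefficients (0, 3, 1, -3) (any nonzero multiple also works).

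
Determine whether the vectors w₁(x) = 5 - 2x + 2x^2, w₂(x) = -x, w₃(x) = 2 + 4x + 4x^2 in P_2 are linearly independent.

linearly independent

Take coordinates with respect to the standard basis {1, x, x^2}.
The matrix [w₁|w₂|w₃] has determinant -16.
A nonzero determinant means the columns are linearly independent.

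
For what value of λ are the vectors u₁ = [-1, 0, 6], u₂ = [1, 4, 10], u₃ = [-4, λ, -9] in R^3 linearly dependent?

Dependence holds iff the 3×3 matrix [u₁ u₂ u₃] is singular.
Cofactor expansion gives det = 16*λ + 132.
This vanishes exactly when λ = -33/4.

λ = -33/4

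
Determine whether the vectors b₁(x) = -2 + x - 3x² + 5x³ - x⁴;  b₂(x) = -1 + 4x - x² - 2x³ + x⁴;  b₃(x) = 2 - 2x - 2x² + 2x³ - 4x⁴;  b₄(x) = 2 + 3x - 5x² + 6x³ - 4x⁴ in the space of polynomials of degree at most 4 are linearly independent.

linearly independent

Take coordinates with respect to the standard basis {1, x, …, x⁴}.
Place the vectors as rows of a 4×5 matrix and reduce to echelon form.
The reduction yields 4 nonzero rows, so the rank is 4.
Since rank = 4 (the number of vectors), the set is linearly independent.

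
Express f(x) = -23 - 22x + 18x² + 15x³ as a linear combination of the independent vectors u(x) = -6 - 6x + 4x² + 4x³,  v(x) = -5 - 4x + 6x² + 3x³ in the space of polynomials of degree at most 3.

f = 3u + v

Take coordinate vectors relative to {1, x, …, x³}.
Set up the augmented matrix [u | v | f] and row-reduce.
Back-substitution yields (a₁, a₂) = (3, 1).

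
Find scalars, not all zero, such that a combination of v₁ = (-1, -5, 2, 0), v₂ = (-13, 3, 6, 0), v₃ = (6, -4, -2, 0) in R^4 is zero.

v₁ - v₂ - 2v₃ = 0

Set up α₁v₁ + … + α₃v₃ = 0 and solve the homogeneous system.
One solution (up to scaling) is (1, -1, -2).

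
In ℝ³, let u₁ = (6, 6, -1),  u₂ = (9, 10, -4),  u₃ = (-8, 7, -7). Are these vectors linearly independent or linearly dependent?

Place the vectors as rows of a 3×3 matrix and reduce to echelon form.
The reduction yields 3 nonzero rows, so the rank is 3.
Since rank = 3 (the number of vectors), the set is linearly independent.

linearly independent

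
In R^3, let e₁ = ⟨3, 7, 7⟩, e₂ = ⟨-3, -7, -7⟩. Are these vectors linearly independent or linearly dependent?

Row-reduce the matrix whose columns are e₁, e₂.
The reduction yields 1 nonzero row, so the rank is 1.
Since rank 1 < 2, the set is linearly dependent.

linearly dependent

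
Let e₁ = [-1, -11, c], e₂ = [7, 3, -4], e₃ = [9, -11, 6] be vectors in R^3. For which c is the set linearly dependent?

Dependence holds iff the 3×3 matrix [e₁ e₂ e₃] is singular.
Expanding, det = 884 - 104*c.
This vanishes exactly when c = 17/2.

c = 17/2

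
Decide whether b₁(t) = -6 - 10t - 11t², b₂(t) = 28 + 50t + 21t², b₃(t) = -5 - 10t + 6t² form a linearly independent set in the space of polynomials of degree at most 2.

Write each element as a coordinate vector in ℝ³ using {1, t, t²}.
Place the vectors as rows of a 3×3 matrix and reduce to echelon form.
The reduction yields 2 nonzero rows, so the rank is 2.
Since rank 2 < 3, the set is linearly dependent.

linearly dependent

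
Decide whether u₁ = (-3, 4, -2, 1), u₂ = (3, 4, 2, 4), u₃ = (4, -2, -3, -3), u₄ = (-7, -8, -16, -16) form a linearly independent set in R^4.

Form the 4×4 matrix with these as columns; its determinant is 0.
A zero determinant means the columns are linearly dependent.
Indeed 2u₁ - 3u₂ + 2u₃ - u₄ = 0.

linearly dependent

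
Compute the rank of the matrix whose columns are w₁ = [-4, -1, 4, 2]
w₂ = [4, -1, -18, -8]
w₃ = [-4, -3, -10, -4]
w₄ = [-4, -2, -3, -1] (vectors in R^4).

Row-reduce the 4×4 matrix with these as rows.
Reduction leaves 2 leading entries, giving rank 2.

rank 2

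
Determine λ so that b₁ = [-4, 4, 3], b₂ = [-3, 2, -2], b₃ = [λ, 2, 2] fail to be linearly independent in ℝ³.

The set is linearly dependent precisely when det[b₁; b₂; b₃] = 0.
The determinant works out to -14*λ - 26.
Solving -14*λ - 26 = 0 yields λ = -13/7.

λ = -13/7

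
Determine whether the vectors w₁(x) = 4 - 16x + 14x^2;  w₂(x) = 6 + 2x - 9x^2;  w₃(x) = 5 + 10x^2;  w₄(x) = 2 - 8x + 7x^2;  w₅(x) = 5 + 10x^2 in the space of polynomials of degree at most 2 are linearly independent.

Take coordinates with respect to the standard basis {1, x, x^2}.
There are 5 vectors in a 3-dimensional space, so they cannot be linearly independent.

linearly dependent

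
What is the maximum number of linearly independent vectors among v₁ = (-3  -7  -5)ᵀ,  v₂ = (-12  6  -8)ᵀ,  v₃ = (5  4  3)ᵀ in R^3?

3

Form the matrix with v₁, v₂, v₃ as columns and reduce.
Reduction leaves 3 leading entries, giving rank 3.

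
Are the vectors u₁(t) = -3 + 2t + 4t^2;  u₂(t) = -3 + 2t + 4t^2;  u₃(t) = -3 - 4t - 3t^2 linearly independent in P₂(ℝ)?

Take coordinates with respect to the standard basis {1, t, t^2}.
Two of the vectors are equal, giving an immediate dependence.

linearly dependent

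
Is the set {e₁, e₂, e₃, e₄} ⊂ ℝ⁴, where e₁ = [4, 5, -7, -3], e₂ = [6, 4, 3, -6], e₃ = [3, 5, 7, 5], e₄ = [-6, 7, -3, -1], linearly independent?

Form the 4×4 matrix with these as columns; its determinant is 6788.
A nonzero determinant means the columns are linearly independent.

linearly independent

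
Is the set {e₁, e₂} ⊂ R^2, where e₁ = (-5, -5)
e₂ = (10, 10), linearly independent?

linearly dependent

Place the vectors as rows of a 2×2 matrix and reduce to echelon form.
The reduction yields 1 nonzero row, so the rank is 1.
Since rank 1 < 2, the set is linearly dependent.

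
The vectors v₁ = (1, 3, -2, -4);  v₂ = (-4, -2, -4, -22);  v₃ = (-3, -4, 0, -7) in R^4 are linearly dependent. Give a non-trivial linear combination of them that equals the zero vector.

2v₁ - v₂ + 2v₃ = 0

Row-reduce the matrix with v₁, v₂, v₃ as columns; the null space gives the coefficients.
The free variable yields coefficients (2, -1, 2) (any nonzero multiple also works).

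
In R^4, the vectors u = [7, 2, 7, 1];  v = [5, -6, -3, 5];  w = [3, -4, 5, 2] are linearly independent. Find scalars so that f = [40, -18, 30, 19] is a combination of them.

f = 3u + 2v + 3w

Write f = c₁u + … + c₃w and equate components.
Back-substitution yields (c₁, c₂, c₃) = (3, 2, 3).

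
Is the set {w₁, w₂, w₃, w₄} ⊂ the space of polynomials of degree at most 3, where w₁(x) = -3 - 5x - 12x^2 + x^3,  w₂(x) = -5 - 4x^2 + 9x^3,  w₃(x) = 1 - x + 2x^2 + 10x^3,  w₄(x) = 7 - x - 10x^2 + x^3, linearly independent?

Write each element as a coordinate vector in ℝ⁴ using {1, x, …, x^3}.
The matrix [w₁|w₂|w₃|w₄] has determinant -5466.
A nonzero determinant means the columns are linearly independent.

linearly independent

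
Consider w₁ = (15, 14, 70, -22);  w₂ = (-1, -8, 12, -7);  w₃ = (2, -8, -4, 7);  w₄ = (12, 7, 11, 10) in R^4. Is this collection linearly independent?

Row-reduce the matrix whose columns are w₁, w₂, w₃, w₄.
The reduction yields 3 nonzero rows, so the rank is 3.
Since rank 3 < 4, the set is linearly dependent.
Indeed w₁ - 3w₂ + 3w₃ - 2w₄ = 0.

linearly dependent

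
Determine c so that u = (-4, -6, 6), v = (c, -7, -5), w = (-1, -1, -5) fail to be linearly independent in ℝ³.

c = -16/3

Place the vectors as rows of a 3×3 matrix; dependence ⇔ determinant zero.
Expanding, det = -36*c - 192.
This vanishes exactly when c = -16/3.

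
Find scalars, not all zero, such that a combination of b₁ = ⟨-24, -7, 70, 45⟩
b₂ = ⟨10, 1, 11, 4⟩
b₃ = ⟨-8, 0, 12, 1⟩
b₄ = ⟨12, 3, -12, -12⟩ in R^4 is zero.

Solve the homogeneous system with b₁, b₂, b₃, b₄ as columns by row-reducing the coefficient matrix.
The free variable yields coefficients (1, -2, -1, 3) (any nonzero multiple also works).

b₁ - 2b₂ - b₃ + 3b₄ = 0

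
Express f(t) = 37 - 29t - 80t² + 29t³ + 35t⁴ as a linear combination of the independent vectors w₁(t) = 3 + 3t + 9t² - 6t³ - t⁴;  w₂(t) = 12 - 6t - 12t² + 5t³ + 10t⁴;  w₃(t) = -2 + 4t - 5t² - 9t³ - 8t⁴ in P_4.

f = -3w₁ + 4w₂ + w₃

Take coordinate vectors relative to {1, t, …, t⁴}.
Write f = c₁w₁ + … + c₃w₃ and equate components.
Row-reducing the augmented matrix gives the unique coefficients (c₁, c₂, c₃) = (-3, 4, 1).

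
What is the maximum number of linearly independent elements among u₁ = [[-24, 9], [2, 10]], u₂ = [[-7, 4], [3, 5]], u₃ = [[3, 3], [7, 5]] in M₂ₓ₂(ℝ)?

2

Represent each element by its coordinate vector in ℝ⁴.
Form the matrix with u₁, u₂, u₃ as columns and reduce.
Exactly 2 pivots survive; hence the rank is 2.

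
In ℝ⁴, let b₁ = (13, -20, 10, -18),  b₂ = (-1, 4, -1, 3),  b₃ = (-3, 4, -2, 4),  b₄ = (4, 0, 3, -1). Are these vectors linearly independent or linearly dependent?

linearly dependent

The matrix [b₁|b₂|b₃|b₄] has determinant 0.
A zero determinant means the columns are linearly dependent.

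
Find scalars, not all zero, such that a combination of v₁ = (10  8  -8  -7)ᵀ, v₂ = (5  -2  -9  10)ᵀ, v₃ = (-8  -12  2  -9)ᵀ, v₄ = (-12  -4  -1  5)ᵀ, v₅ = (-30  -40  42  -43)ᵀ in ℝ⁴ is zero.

Write the vectors as columns of a matrix and find a nonzero vector in its null space.
A generator of the null space is (2, 2, -3, 2, 1).

2v₁ + 2v₂ - 3v₃ + 2v₄ + v₅ = 0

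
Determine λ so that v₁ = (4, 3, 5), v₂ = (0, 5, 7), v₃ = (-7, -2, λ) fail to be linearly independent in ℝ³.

Place the vectors as rows of a 3×3 matrix; dependence ⇔ determinant zero.
The determinant works out to 20*λ + 84.
This vanishes exactly when λ = -21/5.

λ = -21/5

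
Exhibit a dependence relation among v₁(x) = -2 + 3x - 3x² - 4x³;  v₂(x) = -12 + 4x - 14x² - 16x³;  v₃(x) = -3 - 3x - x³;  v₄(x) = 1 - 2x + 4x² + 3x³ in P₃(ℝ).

2v₁ - v₂ + 2v₃ - 2v₄ = 0

Write each element as a vector in ℝ⁴ using {1, x, …, x³}.
Write the vectors as columns of a matrix and find a nonzero vector in its null space.
A generator of the null space is (2, -1, 2, -2).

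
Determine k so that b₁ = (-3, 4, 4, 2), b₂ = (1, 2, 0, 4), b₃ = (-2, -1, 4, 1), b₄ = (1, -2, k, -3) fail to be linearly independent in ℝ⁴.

k = -29/12

Dependence holds iff the 4×4 matrix [b₁ b₂ b₃ b₄] is singular.
The determinant works out to 48*k + 116.
Setting this to zero gives k = -29/12.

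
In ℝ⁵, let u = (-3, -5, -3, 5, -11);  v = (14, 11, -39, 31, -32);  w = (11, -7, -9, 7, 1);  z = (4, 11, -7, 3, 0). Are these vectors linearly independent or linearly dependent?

linearly dependent

Place the vectors as rows of a 4×5 matrix and reduce to echelon form.
The reduction yields 3 nonzero rows, so the rank is 3.
Since rank 3 < 4, the set is linearly dependent.
Indeed 3u - v + w + 3z = 0.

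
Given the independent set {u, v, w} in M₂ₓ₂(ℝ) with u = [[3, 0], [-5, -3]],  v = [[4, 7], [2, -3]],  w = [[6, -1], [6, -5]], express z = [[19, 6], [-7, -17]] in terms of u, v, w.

z = 3u + v + w

Take coordinate vectors relative to {E₁₁, E₁₂, E₂₁, E₂₂}.
Write z = α₁u + … + α₃w and equate components.
Back-substitution yields (α₁, α₂, α₃) = (3, 1, 1).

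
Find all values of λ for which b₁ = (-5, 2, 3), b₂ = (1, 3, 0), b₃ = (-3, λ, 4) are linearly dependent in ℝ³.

λ = 41/3

Place the vectors as rows of a 3×3 matrix; dependence ⇔ determinant zero.
The determinant works out to 3*λ - 41.
Solving 3*λ - 41 = 0 yields λ = 41/3.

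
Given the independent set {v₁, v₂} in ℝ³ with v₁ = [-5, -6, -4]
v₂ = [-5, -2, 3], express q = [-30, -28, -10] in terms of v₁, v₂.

q = 4v₁ + 2v₂

Set up the augmented matrix [v₁ | v₂ | q] and row-reduce.
The system has the unique solution (α₁, α₂) = (4, 2).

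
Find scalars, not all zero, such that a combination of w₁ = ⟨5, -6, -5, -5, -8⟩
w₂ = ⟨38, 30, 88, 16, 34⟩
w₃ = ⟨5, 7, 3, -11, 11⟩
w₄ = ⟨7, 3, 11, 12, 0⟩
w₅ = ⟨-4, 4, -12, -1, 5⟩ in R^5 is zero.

2w₁ + w₂ - 3w₃ - 3w₄ + 3w₅ = 0

Row-reduce the matrix with w₁, w₂, w₃, w₄, w₅ as columns; the null space gives the coefficients.
One solution (up to scaling) is (2, 1, -3, -3, 3).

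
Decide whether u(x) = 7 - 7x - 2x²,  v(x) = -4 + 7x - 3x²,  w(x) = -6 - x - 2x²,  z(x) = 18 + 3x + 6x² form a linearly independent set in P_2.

linearly dependent

Write each element as a coordinate vector in ℝ³ using {1, x, x²}.
There are 4 vectors in a 3-dimensional space, so they cannot be linearly independent.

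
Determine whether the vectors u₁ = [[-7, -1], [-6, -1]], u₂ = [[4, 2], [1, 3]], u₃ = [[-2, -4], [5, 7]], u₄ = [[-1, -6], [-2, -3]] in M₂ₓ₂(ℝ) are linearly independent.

Write each element as a coordinate vector in ℝ⁴ using {E₁₁, E₁₂, E₂₁, E₂₂}.
Form the 4×4 matrix with these as columns; its determinant is -1538.
A nonzero determinant means the columns are linearly independent.

linearly independent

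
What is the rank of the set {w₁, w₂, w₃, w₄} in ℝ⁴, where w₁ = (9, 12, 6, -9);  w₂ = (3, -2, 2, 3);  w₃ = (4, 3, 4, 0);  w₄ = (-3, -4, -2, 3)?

Form the matrix with w₁, w₂, w₃, w₄ as columns and reduce.
The echelon form has 3 nonzero rows, so the rank is 3.

rank 3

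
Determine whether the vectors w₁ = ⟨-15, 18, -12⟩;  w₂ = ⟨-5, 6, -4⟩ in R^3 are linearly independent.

linearly dependent

Row-reduce the matrix whose columns are w₁, w₂.
The reduction yields 1 nonzero row, so the rank is 1.
Since rank 1 < 2, the set is linearly dependent.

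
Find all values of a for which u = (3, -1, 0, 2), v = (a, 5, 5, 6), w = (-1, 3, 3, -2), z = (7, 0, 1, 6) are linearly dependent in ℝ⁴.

a = 7

Place the vectors as rows of a 4×4 matrix; dependence ⇔ determinant zero.
Expanding, det = 14*a - 98.
Solving 14*a - 98 = 0 yields a = 7.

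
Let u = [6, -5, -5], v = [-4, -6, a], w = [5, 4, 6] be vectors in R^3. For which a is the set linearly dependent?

a = -58/7

Dependence holds iff the 3×3 matrix [u v w] is singular.
The determinant works out to -49*a - 406.
Setting this to zero gives a = -58/7.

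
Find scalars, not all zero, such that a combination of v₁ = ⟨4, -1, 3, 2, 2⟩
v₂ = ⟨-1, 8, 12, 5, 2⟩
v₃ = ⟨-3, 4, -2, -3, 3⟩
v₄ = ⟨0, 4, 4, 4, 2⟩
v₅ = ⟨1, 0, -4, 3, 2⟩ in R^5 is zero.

Write the vectors as columns of a matrix and find a nonzero vector in its null space.
The free variable yields coefficients (0, 1, 0, -2, 1) (any nonzero multiple also works).

v₂ - 2v₄ + v₅ = 0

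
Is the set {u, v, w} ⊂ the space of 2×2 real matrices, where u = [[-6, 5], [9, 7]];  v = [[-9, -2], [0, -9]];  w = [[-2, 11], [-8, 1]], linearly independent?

Write each element as a coordinate vector in ℝ⁴ using {E₁₁, E₁₂, E₂₁, E₂₂}.
Place the vectors as rows of a 3×4 matrix and reduce to echelon form.
The reduction yields 3 nonzero rows, so the rank is 3.
Since rank = 3 (the number of vectors), the set is linearly independent.

linearly independent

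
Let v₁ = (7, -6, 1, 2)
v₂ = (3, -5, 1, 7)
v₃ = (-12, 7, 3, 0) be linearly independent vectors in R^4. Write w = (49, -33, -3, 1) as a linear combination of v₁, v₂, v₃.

w = 4v₁ - v₂ - 2v₃

Set up the augmented matrix [v₁ | v₂ | v₃ | w] and row-reduce.
Row-reducing the augmented matrix gives the unique coefficients (a₁, a₂, a₃) = (4, -1, -2).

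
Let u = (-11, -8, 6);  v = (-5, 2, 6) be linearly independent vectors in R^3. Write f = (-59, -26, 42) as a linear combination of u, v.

f = 4u + 3v

Since u, v are independent, the coefficients expressing f are uniquely determined by a linear system.
The system has the unique solution (α₁, α₂) = (4, 3).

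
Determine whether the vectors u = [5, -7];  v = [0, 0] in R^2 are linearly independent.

linearly dependent

One of the vectors is the zero vector, so the set is linearly dependent.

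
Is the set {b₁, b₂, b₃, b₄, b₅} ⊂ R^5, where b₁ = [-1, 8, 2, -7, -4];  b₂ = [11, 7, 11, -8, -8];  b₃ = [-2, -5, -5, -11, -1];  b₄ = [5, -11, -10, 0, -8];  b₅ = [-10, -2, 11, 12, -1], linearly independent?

linearly independent

Form the 5×5 matrix with these as columns; its determinant is -379548.
A nonzero determinant means the columns are linearly independent.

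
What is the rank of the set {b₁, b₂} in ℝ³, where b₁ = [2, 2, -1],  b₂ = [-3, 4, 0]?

Apply Gaussian elimination to the matrix whose rows are b₁, b₂.
Reduction leaves 2 leading entries, giving rank 2.

2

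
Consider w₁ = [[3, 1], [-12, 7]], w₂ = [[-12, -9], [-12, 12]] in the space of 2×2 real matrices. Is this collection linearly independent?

Write each element as a coordinate vector in ℝ⁴ using {E₁₁, E₁₂, E₂₁, E₂₂}.
Place the vectors as rows of a 2×4 matrix and reduce to echelon form.
The reduction yields 2 nonzero rows, so the rank is 2.
Since rank = 2 (the number of vectors), the set is linearly independent.

linearly independent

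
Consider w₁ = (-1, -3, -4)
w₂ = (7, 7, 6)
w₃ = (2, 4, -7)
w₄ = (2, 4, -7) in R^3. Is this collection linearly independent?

linearly dependent

There are 4 vectors in a 3-dimensional space, so they cannot be linearly independent.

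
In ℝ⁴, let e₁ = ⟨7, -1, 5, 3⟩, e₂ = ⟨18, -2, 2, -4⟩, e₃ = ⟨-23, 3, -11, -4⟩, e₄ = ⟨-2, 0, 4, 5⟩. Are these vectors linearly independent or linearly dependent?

linearly dependent

Row-reduce the matrix whose columns are e₁, e₂, e₃, e₄.
The reduction yields 2 nonzero rows, so the rank is 2.
Since rank 2 < 4, the set is linearly dependent.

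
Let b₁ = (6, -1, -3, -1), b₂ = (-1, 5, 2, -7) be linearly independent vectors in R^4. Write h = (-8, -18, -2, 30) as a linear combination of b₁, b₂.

Set up the augmented matrix [b₁ | b₂ | h] and row-reduce.
Row-reducing the augmented matrix gives the unique coefficients (a₁, a₂) = (-2, -4).

h = -2b₁ - 4b₂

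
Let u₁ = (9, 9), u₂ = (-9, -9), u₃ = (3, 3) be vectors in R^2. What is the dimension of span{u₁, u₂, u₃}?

Put the 2×3 matrix [u₁|u₂|u₃] into echelon form.
The echelon form has 1 nonzero row, so the rank is 1.
(With 3 elements in a 2-dimensional space the rank is at most 2.)

dim = 1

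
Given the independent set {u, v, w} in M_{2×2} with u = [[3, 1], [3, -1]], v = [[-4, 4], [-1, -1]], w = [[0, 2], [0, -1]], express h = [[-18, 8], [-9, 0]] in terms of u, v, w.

Take coordinate vectors relative to {E₁₁, E₁₂, E₂₁, E₂₂}.
Solve the system with u, v, w as columns and h as the right-hand side.
The system has the unique solution (a₁, a₂, a₃) = (-2, 3, -1).

h = -2u + 3v - w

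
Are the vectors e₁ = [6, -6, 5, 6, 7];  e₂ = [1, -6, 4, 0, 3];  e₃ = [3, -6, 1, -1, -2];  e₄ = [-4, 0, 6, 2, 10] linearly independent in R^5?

linearly dependent

Row-reduce the matrix whose columns are e₁, e₂, e₃, e₄.
The reduction yields 3 nonzero rows, so the rank is 3.
Since rank 3 < 4, the set is linearly dependent.
Indeed 2e₂ - 2e₃ - e₄ = 0.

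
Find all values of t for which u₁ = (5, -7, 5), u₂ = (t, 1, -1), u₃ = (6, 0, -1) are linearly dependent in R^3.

The set is linearly dependent precisely when det[u₁; u₂; u₃] = 0.
Expanding, det = 7 - 7*t.
Setting this to zero gives t = 1.

t = 1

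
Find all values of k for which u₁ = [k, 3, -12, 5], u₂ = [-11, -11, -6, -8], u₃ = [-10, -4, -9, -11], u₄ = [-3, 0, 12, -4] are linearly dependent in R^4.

k = 41/8

The set is linearly dependent precisely when det[u₁; u₂; u₃; u₄] = 0.
Cofactor expansion gives det = 7011 - 1368*k.
This vanishes exactly when k = 41/8.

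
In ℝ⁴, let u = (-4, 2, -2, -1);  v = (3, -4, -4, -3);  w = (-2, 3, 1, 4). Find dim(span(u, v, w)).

Row-reduce the 3×4 matrix with these as rows.
Exactly 3 pivots survive; hence the rank is 3.

3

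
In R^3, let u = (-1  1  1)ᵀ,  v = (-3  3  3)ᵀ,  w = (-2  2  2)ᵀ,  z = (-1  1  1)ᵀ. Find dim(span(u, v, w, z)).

Form the matrix with u, v, w, z as columns and reduce.
The echelon form has 1 nonzero row, so the rank is 1.
(With 4 elements in a 3-dimensional space the rank is at most 3.)

1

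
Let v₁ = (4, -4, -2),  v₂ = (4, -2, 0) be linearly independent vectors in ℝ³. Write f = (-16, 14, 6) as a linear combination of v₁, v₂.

f = -3v₁ - v₂

Since v₁, v₂ are independent, the coefficients expressing f are uniquely determined by a linear system.
Row-reducing the augmented matrix gives the unique coefficients (c₁, c₂) = (-3, -1).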